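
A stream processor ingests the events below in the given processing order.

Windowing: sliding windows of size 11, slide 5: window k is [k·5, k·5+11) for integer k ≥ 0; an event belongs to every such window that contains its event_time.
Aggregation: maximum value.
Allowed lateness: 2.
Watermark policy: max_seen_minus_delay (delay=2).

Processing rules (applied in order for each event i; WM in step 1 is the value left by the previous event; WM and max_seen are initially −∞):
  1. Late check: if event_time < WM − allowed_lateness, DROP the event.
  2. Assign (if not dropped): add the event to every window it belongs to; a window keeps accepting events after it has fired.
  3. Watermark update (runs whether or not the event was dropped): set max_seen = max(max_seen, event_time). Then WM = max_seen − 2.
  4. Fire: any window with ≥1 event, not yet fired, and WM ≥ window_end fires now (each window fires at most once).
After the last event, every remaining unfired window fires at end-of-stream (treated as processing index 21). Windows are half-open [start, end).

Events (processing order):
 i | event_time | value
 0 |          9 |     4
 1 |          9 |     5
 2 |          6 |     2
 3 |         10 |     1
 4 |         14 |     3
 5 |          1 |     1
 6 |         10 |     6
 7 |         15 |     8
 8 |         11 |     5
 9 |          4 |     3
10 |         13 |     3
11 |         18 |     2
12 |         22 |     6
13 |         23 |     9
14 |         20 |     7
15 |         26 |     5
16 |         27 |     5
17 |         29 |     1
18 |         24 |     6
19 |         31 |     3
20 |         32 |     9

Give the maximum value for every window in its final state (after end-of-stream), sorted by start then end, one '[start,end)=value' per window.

i=0 t=9 v=4: → [5,16),[0,11); WM=7
i=1 t=9 v=5: → [5,16),[0,11); WM=7
i=2 t=6 v=2: → [5,16),[0,11); WM=7
i=3 t=10 v=1: → [10,21),[5,16),[0,11); WM=8
i=4 t=14 v=3: → [10,21),[5,16); WM=12; [0,11) fires=5
i=5 t=1 v=1: DROP (t<12-2); WM=12
i=6 t=10 v=6: → [10,21),[5,16),[0,11); WM=12
i=7 t=15 v=8: → [15,26),[10,21),[5,16); WM=13
i=8 t=11 v=5: → [10,21),[5,16); WM=13
i=9 t=4 v=3: DROP (t<13-2); WM=13
i=10 t=13 v=3: → [10,21),[5,16); WM=13
i=11 t=18 v=2: → [15,26),[10,21); WM=16; [5,16) fires=8
i=12 t=22 v=6: → [20,31),[15,26); WM=20
i=13 t=23 v=9: → [20,31),[15,26); WM=21; [10,21) fires=8
i=14 t=20 v=7: → [20,31),[15,26),[10,21); WM=21
i=15 t=26 v=5: → [25,36),[20,31); WM=24
i=16 t=27 v=5: → [25,36),[20,31); WM=25
i=17 t=29 v=1: → [25,36),[20,31); WM=27; [15,26) fires=9
i=18 t=24 v=6: DROP (t<27-2); WM=27
i=19 t=31 v=3: → [30,41),[25,36); WM=29
i=20 t=32 v=9: → [30,41),[25,36); WM=30

[0,11)=6 [5,16)=8 [10,21)=8 [15,26)=9 [20,31)=9 [25,36)=9 [30,41)=9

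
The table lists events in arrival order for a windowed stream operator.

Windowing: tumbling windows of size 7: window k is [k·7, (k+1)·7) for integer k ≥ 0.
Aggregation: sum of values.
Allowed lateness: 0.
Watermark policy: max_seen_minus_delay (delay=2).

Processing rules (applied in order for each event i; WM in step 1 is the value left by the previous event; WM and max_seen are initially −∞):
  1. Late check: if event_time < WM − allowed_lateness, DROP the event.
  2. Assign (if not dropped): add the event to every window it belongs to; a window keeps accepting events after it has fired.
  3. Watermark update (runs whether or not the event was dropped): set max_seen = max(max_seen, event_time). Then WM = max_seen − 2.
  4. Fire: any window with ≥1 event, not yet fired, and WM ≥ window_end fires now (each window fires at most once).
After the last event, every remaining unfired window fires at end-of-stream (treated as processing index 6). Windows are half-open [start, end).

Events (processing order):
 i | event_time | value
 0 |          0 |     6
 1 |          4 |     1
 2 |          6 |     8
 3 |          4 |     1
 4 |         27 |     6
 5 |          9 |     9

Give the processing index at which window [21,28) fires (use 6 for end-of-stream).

6

i=0 t=0 v=6: → [0,7); WM=-2
i=1 t=4 v=1: → [0,7); WM=2
i=2 t=6 v=8: → [0,7); WM=4
i=3 t=4 v=1: → [0,7); WM=4
i=4 t=27 v=6: → [21,28); WM=25; [0,7) fires=16
i=5 t=9 v=9: DROP (t<25-0); WM=25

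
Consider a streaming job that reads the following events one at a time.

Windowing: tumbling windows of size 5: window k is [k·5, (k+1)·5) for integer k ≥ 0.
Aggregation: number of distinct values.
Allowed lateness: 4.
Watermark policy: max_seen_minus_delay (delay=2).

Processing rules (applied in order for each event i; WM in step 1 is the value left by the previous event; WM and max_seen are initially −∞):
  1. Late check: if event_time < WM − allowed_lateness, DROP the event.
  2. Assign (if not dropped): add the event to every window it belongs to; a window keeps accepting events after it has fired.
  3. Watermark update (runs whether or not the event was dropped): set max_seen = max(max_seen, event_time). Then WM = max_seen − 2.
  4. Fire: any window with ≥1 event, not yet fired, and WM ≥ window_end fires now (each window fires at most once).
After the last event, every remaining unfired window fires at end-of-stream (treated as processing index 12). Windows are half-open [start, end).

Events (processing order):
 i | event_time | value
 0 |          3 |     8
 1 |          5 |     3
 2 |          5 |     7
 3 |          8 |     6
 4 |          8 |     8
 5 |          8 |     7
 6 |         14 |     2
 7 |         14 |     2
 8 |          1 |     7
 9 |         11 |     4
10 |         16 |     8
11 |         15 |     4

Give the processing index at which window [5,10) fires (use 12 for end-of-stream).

i=0 t=3 v=8: → [0,5); WM=1
i=1 t=5 v=3: → [5,10); WM=3
i=2 t=5 v=7: → [5,10); WM=3
i=3 t=8 v=6: → [5,10); WM=6; [0,5) fires=1
i=4 t=8 v=8: → [5,10); WM=6
i=5 t=8 v=7: → [5,10); WM=6
i=6 t=14 v=2: → [10,15); WM=12; [5,10) fires=4
i=7 t=14 v=2: → [10,15); WM=12
i=8 t=1 v=7: DROP (t<12-4); WM=12
i=9 t=11 v=4: → [10,15); WM=12
i=10 t=16 v=8: → [15,20); WM=14
i=11 t=15 v=4: → [15,20); WM=14

6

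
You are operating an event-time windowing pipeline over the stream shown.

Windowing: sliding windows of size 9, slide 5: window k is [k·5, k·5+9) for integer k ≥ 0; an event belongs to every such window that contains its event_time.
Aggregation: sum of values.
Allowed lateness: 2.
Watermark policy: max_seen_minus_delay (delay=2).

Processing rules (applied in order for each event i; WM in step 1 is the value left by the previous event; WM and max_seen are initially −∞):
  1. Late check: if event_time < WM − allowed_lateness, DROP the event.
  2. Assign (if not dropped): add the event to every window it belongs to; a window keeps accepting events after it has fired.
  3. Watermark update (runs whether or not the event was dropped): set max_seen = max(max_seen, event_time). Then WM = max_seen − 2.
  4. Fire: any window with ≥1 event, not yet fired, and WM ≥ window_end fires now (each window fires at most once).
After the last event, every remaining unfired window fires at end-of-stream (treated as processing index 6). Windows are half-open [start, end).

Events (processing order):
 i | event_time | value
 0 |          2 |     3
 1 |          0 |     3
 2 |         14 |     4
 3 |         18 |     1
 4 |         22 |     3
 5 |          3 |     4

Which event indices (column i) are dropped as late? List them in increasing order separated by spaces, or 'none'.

5

i=0 t=2 v=3: → [0,9); WM=0
i=1 t=0 v=3: → [0,9); WM=0
i=2 t=14 v=4: → [10,19); WM=12; [0,9) fires=6
i=3 t=18 v=1: → [15,24),[10,19); WM=16
i=4 t=22 v=3: → [20,29),[15,24); WM=20; [10,19) fires=5
i=5 t=3 v=4: DROP (t<20-2); WM=20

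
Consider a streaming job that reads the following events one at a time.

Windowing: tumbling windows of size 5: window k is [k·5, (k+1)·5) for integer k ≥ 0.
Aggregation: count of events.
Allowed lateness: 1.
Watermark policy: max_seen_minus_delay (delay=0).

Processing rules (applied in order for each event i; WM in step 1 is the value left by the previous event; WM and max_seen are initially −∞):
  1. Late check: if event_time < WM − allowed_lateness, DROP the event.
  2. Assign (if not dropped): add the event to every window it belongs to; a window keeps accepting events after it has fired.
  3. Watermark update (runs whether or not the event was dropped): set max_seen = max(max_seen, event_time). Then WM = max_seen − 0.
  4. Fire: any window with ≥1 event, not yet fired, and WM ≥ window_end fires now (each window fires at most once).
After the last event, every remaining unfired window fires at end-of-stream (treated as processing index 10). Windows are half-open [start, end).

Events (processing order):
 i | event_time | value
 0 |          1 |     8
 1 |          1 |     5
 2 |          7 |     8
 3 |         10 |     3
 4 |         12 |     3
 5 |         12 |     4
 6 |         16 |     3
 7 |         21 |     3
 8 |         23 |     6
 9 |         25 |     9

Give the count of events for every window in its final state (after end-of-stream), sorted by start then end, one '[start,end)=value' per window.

[0,5)=2 [5,10)=1 [10,15)=3 [15,20)=1 [20,25)=2 [25,30)=1

i=0 t=1 v=8: → [0,5); WM=1
i=1 t=1 v=5: → [0,5); WM=1
i=2 t=7 v=8: → [5,10); WM=7; [0,5) fires=2
i=3 t=10 v=3: → [10,15); WM=10; [5,10) fires=1
i=4 t=12 v=3: → [10,15); WM=12
i=5 t=12 v=4: → [10,15); WM=12
i=6 t=16 v=3: → [15,20); WM=16; [10,15) fires=3
i=7 t=21 v=3: → [20,25); WM=21; [15,20) fires=1
i=8 t=23 v=6: → [20,25); WM=23
i=9 t=25 v=9: → [25,30); WM=25; [20,25) fires=2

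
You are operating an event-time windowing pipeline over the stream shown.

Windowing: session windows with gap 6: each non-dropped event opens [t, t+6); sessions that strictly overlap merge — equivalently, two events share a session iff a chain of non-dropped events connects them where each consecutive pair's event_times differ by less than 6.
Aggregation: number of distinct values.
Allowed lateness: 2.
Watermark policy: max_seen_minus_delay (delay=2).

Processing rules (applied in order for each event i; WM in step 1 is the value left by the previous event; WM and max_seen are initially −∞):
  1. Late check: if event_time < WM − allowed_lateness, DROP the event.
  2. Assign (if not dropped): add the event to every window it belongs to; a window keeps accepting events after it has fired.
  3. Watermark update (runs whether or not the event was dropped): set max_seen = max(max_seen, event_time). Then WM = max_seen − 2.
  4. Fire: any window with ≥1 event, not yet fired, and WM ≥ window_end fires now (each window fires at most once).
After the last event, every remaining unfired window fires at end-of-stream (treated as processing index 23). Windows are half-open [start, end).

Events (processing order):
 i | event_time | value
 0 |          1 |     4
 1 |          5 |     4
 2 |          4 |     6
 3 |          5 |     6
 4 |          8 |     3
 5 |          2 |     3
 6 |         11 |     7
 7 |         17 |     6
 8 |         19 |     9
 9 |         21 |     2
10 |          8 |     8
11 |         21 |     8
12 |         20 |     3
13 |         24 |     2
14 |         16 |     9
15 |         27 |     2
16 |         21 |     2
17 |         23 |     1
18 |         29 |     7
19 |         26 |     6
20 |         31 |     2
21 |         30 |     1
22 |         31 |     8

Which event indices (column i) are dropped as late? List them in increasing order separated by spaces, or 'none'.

i=0 t=1 v=4: → [1,7); WM=-1
i=1 t=5 v=4: → [1,11); WM=3
i=2 t=4 v=6: → [1,11); WM=3
i=3 t=5 v=6: → [1,11); WM=3
i=4 t=8 v=3: → [1,14); WM=6
i=5 t=2 v=3: DROP (t<6-2); WM=6
i=6 t=11 v=7: → [1,17); WM=9
i=7 t=17 v=6: → [17,23); WM=15
i=8 t=19 v=9: → [17,25); WM=17
i=9 t=21 v=2: → [17,27); WM=19
i=10 t=8 v=8: DROP (t<19-2); WM=19
i=11 t=21 v=8: → [17,27); WM=19
i=12 t=20 v=3: → [17,27); WM=19
i=13 t=24 v=2: → [17,30); WM=22
i=14 t=16 v=9: DROP (t<22-2); WM=22
i=15 t=27 v=2: → [17,33); WM=25
i=16 t=21 v=2: DROP (t<25-2); WM=25
i=17 t=23 v=1: → [17,33); WM=25
i=18 t=29 v=7: → [17,35); WM=27
i=19 t=26 v=6: → [17,35); WM=27
i=20 t=31 v=2: → [17,37); WM=29
i=21 t=30 v=1: → [17,37); WM=29
i=22 t=31 v=8: → [17,37); WM=29

5 10 14 16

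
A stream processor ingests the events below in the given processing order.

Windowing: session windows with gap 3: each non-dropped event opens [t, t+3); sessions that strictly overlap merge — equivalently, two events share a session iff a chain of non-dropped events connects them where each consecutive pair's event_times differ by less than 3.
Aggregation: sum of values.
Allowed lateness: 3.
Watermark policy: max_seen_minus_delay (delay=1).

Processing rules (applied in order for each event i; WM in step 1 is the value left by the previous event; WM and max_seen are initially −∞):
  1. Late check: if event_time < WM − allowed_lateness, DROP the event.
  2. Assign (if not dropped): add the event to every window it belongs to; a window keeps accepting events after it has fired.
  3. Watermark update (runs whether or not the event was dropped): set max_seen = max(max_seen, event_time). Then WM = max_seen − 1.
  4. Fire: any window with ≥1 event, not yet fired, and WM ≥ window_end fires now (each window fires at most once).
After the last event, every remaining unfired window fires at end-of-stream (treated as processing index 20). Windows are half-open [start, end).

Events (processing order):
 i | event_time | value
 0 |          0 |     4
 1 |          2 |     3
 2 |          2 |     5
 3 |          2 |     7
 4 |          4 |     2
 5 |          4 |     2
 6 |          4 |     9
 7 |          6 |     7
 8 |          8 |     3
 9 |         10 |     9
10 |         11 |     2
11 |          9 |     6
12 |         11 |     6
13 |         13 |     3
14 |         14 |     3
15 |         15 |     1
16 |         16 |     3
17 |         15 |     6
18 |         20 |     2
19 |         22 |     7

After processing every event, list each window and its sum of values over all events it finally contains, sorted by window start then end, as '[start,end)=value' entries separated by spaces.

i=0 t=0 v=4: → [0,3); WM=-1
i=1 t=2 v=3: → [0,5); WM=1
i=2 t=2 v=5: → [0,5); WM=1
i=3 t=2 v=7: → [0,5); WM=1
i=4 t=4 v=2: → [0,7); WM=3
i=5 t=4 v=2: → [0,7); WM=3
i=6 t=4 v=9: → [0,7); WM=3
i=7 t=6 v=7: → [0,9); WM=5
i=8 t=8 v=3: → [0,11); WM=7
i=9 t=10 v=9: → [0,13); WM=9
i=10 t=11 v=2: → [0,14); WM=10
i=11 t=9 v=6: → [0,14); WM=10
i=12 t=11 v=6: → [0,14); WM=10
i=13 t=13 v=3: → [0,16); WM=12
i=14 t=14 v=3: → [0,17); WM=13
i=15 t=15 v=1: → [0,18); WM=14
i=16 t=16 v=3: → [0,19); WM=15
i=17 t=15 v=6: → [0,19); WM=15
i=18 t=20 v=2: → [20,23); WM=19
i=19 t=22 v=7: → [20,25); WM=21

[0,19)=81 [20,25)=9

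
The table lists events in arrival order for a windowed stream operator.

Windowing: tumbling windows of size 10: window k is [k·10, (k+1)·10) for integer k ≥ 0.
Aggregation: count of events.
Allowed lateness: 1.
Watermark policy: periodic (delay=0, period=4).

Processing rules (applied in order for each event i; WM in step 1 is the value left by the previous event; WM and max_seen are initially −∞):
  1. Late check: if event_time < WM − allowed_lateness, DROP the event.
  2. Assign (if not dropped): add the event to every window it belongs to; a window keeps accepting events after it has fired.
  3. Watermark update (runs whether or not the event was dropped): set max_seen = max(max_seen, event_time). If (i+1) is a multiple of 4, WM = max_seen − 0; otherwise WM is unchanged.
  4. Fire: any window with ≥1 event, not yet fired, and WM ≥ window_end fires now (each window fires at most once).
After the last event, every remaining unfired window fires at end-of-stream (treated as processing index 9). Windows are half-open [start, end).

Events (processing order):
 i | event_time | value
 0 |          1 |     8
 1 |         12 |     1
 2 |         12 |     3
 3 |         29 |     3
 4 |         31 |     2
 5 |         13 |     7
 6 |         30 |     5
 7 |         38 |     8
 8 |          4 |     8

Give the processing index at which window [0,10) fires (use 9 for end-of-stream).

3

i=0 t=1 v=8: → [0,10); WM=−∞
i=1 t=12 v=1: → [10,20); WM=−∞
i=2 t=12 v=3: → [10,20); WM=−∞
i=3 t=29 v=3: → [20,30); WM=29; [0,10) fires=1 [10,20) fires=2
i=4 t=31 v=2: → [30,40); WM=29
i=5 t=13 v=7: DROP (t<29-1); WM=29
i=6 t=30 v=5: → [30,40); WM=29
i=7 t=38 v=8: → [30,40); WM=38; [20,30) fires=1
i=8 t=4 v=8: DROP (t<38-1); WM=38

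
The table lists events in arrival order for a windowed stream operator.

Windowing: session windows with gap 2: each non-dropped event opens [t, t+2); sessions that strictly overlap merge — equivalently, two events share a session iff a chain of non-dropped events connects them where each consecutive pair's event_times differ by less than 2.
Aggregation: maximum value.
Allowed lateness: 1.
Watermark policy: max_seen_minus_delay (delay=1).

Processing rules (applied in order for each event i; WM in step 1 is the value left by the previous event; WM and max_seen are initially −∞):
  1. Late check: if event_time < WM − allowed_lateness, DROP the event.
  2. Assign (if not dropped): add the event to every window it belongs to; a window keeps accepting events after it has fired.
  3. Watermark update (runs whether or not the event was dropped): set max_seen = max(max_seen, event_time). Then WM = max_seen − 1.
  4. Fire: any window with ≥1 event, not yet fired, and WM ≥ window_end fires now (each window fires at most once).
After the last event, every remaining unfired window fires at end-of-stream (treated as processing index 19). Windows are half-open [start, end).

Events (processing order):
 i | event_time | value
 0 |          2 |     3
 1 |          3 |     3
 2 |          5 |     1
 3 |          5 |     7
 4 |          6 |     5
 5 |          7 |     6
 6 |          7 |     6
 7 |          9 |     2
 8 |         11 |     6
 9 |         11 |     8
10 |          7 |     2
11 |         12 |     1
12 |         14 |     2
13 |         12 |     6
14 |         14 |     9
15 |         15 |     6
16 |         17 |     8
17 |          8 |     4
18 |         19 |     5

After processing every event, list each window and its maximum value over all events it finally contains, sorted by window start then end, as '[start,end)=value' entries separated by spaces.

[2,5)=3 [5,9)=7 [9,11)=2 [11,14)=8 [14,17)=9 [17,19)=8 [19,21)=5

i=0 t=2 v=3: → [2,4); WM=1
i=1 t=3 v=3: → [2,5); WM=2
i=2 t=5 v=1: → [5,7); WM=4
i=3 t=5 v=7: → [5,7); WM=4
i=4 t=6 v=5: → [5,8); WM=5
i=5 t=7 v=6: → [5,9); WM=6
i=6 t=7 v=6: → [5,9); WM=6
i=7 t=9 v=2: → [9,11); WM=8
i=8 t=11 v=6: → [11,13); WM=10
i=9 t=11 v=8: → [11,13); WM=10
i=10 t=7 v=2: DROP (t<10-1); WM=10
i=11 t=12 v=1: → [11,14); WM=11
i=12 t=14 v=2: → [14,16); WM=13
i=13 t=12 v=6: → [11,14); WM=13
i=14 t=14 v=9: → [14,16); WM=13
i=15 t=15 v=6: → [14,17); WM=14
i=16 t=17 v=8: → [17,19); WM=16
i=17 t=8 v=4: DROP (t<16-1); WM=16
i=18 t=19 v=5: → [19,21); WM=18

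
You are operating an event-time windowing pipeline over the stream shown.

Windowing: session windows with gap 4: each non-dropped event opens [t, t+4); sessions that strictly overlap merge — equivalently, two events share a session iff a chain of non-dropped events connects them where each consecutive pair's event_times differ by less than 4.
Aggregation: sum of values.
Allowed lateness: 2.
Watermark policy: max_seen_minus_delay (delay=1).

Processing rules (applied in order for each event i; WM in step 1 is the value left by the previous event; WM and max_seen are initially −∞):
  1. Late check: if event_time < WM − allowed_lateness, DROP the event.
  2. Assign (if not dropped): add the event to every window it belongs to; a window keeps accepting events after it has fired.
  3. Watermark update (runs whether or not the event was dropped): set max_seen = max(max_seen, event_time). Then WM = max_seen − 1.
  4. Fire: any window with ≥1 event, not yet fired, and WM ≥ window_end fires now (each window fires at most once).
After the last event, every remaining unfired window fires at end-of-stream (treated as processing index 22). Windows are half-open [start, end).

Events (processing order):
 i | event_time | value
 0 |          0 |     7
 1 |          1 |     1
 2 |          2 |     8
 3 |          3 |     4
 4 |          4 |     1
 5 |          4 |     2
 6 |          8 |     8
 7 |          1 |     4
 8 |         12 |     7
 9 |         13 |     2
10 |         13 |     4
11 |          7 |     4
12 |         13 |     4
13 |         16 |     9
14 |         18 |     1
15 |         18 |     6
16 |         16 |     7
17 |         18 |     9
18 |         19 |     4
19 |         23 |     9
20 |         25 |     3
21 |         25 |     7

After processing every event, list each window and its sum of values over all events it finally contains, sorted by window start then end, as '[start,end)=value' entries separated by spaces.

[0,8)=23 [8,12)=8 [12,23)=53 [23,29)=19

i=0 t=0 v=7: → [0,4); WM=-1
i=1 t=1 v=1: → [0,5); WM=0
i=2 t=2 v=8: → [0,6); WM=1
i=3 t=3 v=4: → [0,7); WM=2
i=4 t=4 v=1: → [0,8); WM=3
i=5 t=4 v=2: → [0,8); WM=3
i=6 t=8 v=8: → [8,12); WM=7
i=7 t=1 v=4: DROP (t<7-2); WM=7
i=8 t=12 v=7: → [12,16); WM=11
i=9 t=13 v=2: → [12,17); WM=12
i=10 t=13 v=4: → [12,17); WM=12
i=11 t=7 v=4: DROP (t<12-2); WM=12
i=12 t=13 v=4: → [12,17); WM=12
i=13 t=16 v=9: → [12,20); WM=15
i=14 t=18 v=1: → [12,22); WM=17
i=15 t=18 v=6: → [12,22); WM=17
i=16 t=16 v=7: → [12,22); WM=17
i=17 t=18 v=9: → [12,22); WM=17
i=18 t=19 v=4: → [12,23); WM=18
i=19 t=23 v=9: → [23,27); WM=22
i=20 t=25 v=3: → [23,29); WM=24
i=21 t=25 v=7: → [23,29); WM=24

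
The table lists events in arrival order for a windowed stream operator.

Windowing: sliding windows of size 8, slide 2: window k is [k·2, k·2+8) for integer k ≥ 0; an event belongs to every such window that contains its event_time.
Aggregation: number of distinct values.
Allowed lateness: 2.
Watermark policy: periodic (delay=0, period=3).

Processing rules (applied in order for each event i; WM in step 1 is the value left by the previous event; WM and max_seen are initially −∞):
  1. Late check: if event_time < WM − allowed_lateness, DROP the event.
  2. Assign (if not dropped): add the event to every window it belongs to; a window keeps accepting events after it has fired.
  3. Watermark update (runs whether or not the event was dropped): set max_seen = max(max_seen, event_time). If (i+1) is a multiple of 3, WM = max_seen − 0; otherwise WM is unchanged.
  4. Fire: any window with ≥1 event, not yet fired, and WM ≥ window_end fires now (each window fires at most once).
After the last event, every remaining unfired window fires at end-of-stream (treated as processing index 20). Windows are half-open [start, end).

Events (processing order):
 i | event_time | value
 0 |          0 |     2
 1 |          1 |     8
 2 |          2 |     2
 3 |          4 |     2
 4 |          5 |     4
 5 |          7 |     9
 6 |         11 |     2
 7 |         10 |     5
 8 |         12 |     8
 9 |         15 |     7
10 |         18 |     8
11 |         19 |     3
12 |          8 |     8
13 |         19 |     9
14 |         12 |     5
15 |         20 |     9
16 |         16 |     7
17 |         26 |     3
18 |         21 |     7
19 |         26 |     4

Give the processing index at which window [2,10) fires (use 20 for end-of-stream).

i=0 t=0 v=2: → [0,8); WM=−∞
i=1 t=1 v=8: → [0,8); WM=−∞
i=2 t=2 v=2: → [2,10),[0,8); WM=2
i=3 t=4 v=2: → [4,12),[2,10),[0,8); WM=2
i=4 t=5 v=4: → [4,12),[2,10),[0,8); WM=2
i=5 t=7 v=9: → [6,14),[4,12),[2,10),[0,8); WM=7
i=6 t=11 v=2: → [10,18),[8,16),[6,14),[4,12); WM=7
i=7 t=10 v=5: → [10,18),[8,16),[6,14),[4,12); WM=7
i=8 t=12 v=8: → [12,20),[10,18),[8,16),[6,14); WM=12; [0,8) fires=4 [2,10) fires=3 [4,12) fires=4
i=9 t=15 v=7: → [14,22),[12,20),[10,18),[8,16); WM=12
i=10 t=18 v=8: → [18,26),[16,24),[14,22),[12,20); WM=12
i=11 t=19 v=3: → [18,26),[16,24),[14,22),[12,20); WM=19; [6,14) fires=4 [8,16) fires=4 [10,18) fires=4
i=12 t=8 v=8: DROP (t<19-2); WM=19
i=13 t=19 v=9: → [18,26),[16,24),[14,22),[12,20); WM=19
i=14 t=12 v=5: DROP (t<19-2); WM=19
i=15 t=20 v=9: → [20,28),[18,26),[16,24),[14,22); WM=19
i=16 t=16 v=7: DROP (t<19-2); WM=19
i=17 t=26 v=3: → [26,34),[24,32),[22,30),[20,28); WM=26; [12,20) fires=4 [14,22) fires=4 [16,24) fires=3 [18,26) fires=3
i=18 t=21 v=7: DROP (t<26-2); WM=26
i=19 t=26 v=4: → [26,34),[24,32),[22,30),[20,28); WM=26

8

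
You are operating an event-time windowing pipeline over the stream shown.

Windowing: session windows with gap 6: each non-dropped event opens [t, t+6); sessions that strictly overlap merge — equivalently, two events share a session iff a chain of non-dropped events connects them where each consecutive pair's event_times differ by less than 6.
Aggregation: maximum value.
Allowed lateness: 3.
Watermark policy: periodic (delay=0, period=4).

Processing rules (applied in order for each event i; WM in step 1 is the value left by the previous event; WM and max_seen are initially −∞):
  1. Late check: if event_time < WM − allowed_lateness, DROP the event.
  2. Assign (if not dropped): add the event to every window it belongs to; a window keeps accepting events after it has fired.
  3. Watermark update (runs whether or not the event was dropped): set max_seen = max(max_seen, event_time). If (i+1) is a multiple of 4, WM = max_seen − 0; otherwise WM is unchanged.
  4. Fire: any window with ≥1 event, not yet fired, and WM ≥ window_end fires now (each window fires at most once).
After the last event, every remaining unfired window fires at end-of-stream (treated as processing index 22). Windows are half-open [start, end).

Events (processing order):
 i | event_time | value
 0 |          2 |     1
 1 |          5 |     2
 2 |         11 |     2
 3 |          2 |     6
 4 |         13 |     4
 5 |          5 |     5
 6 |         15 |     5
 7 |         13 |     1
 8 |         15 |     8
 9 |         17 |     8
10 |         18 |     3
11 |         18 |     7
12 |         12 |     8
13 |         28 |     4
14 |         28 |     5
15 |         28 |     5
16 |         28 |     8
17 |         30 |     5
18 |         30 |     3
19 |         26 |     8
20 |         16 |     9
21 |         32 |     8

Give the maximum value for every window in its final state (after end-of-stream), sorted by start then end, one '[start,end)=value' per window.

i=0 t=2 v=1: → [2,8); WM=−∞
i=1 t=5 v=2: → [2,11); WM=−∞
i=2 t=11 v=2: → [11,17); WM=−∞
i=3 t=2 v=6: → [2,11); WM=11
i=4 t=13 v=4: → [11,19); WM=11
i=5 t=5 v=5: DROP (t<11-3); WM=11
i=6 t=15 v=5: → [11,21); WM=11
i=7 t=13 v=1: → [11,21); WM=15
i=8 t=15 v=8: → [11,21); WM=15
i=9 t=17 v=8: → [11,23); WM=15
i=10 t=18 v=3: → [11,24); WM=15
i=11 t=18 v=7: → [11,24); WM=18
i=12 t=12 v=8: DROP (t<18-3); WM=18
i=13 t=28 v=4: → [28,34); WM=18
i=14 t=28 v=5: → [28,34); WM=18
i=15 t=28 v=5: → [28,34); WM=28
i=16 t=28 v=8: → [28,34); WM=28
i=17 t=30 v=5: → [28,36); WM=28
i=18 t=30 v=3: → [28,36); WM=28
i=19 t=26 v=8: → [26,36); WM=30
i=20 t=16 v=9: DROP (t<30-3); WM=30
i=21 t=32 v=8: → [26,38); WM=30

[2,11)=6 [11,24)=8 [26,38)=8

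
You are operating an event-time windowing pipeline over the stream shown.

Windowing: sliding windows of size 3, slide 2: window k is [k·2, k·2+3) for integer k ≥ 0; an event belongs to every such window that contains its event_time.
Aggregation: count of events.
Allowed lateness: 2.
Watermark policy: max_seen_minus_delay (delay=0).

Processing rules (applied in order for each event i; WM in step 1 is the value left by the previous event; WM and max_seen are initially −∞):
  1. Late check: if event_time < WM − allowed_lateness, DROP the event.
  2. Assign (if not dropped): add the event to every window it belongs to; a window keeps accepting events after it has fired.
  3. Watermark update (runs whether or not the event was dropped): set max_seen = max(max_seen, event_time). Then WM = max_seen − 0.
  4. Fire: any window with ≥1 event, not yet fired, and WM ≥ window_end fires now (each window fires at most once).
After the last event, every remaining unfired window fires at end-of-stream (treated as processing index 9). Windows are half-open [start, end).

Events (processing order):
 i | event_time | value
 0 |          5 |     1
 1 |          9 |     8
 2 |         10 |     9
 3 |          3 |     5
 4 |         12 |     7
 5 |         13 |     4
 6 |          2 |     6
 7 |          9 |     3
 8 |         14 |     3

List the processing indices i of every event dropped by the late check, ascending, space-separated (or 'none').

i=0 t=5 v=1: → [4,7); WM=5
i=1 t=9 v=8: → [8,11); WM=9; [4,7) fires=1
i=2 t=10 v=9: → [10,13),[8,11); WM=10
i=3 t=3 v=5: DROP (t<10-2); WM=10
i=4 t=12 v=7: → [12,15),[10,13); WM=12; [8,11) fires=2
i=5 t=13 v=4: → [12,15); WM=13; [10,13) fires=2
i=6 t=2 v=6: DROP (t<13-2); WM=13
i=7 t=9 v=3: DROP (t<13-2); WM=13
i=8 t=14 v=3: → [14,17),[12,15); WM=14

3 6 7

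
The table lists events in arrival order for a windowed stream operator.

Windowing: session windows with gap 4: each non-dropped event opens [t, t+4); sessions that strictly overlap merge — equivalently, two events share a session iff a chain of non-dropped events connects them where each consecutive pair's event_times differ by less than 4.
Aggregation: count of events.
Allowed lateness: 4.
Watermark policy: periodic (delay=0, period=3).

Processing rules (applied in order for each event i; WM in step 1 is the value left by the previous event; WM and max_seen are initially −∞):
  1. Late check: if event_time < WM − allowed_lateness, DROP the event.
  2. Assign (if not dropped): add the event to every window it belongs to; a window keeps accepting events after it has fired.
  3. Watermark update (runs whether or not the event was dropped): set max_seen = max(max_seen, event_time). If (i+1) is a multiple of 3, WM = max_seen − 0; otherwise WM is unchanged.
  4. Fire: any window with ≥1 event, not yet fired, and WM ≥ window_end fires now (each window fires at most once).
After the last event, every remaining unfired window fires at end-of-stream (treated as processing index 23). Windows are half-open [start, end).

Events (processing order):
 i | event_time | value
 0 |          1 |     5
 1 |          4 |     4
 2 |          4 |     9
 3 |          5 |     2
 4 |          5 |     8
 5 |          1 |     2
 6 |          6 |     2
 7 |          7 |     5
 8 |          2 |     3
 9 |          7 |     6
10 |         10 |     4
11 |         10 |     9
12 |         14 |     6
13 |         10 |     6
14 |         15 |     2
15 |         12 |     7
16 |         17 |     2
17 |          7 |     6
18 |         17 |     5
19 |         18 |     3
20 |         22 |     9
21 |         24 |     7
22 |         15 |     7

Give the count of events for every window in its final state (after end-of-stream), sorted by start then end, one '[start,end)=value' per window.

[1,22)=19 [22,28)=2

i=0 t=1 v=5: → [1,5); WM=−∞
i=1 t=4 v=4: → [1,8); WM=−∞
i=2 t=4 v=9: → [1,8); WM=4
i=3 t=5 v=2: → [1,9); WM=4
i=4 t=5 v=8: → [1,9); WM=4
i=5 t=1 v=2: → [1,9); WM=5
i=6 t=6 v=2: → [1,10); WM=5
i=7 t=7 v=5: → [1,11); WM=5
i=8 t=2 v=3: → [1,11); WM=7
i=9 t=7 v=6: → [1,11); WM=7
i=10 t=10 v=4: → [1,14); WM=7
i=11 t=10 v=9: → [1,14); WM=10
i=12 t=14 v=6: → [14,18); WM=10
i=13 t=10 v=6: → [1,14); WM=10
i=14 t=15 v=2: → [14,19); WM=15
i=15 t=12 v=7: → [1,19); WM=15
i=16 t=17 v=2: → [1,21); WM=15
i=17 t=7 v=6: DROP (t<15-4); WM=17
i=18 t=17 v=5: → [1,21); WM=17
i=19 t=18 v=3: → [1,22); WM=17
i=20 t=22 v=9: → [22,26); WM=22
i=21 t=24 v=7: → [22,28); WM=22
i=22 t=15 v=7: DROP (t<22-4); WM=22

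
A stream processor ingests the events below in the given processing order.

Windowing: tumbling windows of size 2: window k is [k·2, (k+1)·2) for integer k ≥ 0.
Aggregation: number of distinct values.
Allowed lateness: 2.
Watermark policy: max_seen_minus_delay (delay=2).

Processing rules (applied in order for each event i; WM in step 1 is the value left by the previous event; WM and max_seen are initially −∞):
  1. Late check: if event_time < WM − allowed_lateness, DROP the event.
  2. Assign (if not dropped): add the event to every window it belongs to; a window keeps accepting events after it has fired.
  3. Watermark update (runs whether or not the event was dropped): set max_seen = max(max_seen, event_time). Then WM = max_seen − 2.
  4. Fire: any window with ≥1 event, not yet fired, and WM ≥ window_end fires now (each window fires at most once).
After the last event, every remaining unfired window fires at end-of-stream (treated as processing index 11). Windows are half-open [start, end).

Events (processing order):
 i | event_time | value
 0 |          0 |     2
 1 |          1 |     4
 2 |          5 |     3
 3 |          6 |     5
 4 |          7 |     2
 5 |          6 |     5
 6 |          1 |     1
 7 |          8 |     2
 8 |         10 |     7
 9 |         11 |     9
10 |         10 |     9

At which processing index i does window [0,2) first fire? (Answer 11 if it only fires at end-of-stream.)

2

i=0 t=0 v=2: → [0,2); WM=-2
i=1 t=1 v=4: → [0,2); WM=-1
i=2 t=5 v=3: → [4,6); WM=3; [0,2) fires=2
i=3 t=6 v=5: → [6,8); WM=4
i=4 t=7 v=2: → [6,8); WM=5
i=5 t=6 v=5: → [6,8); WM=5
i=6 t=1 v=1: DROP (t<5-2); WM=5
i=7 t=8 v=2: → [8,10); WM=6; [4,6) fires=1
i=8 t=10 v=7: → [10,12); WM=8; [6,8) fires=2
i=9 t=11 v=9: → [10,12); WM=9
i=10 t=10 v=9: → [10,12); WM=9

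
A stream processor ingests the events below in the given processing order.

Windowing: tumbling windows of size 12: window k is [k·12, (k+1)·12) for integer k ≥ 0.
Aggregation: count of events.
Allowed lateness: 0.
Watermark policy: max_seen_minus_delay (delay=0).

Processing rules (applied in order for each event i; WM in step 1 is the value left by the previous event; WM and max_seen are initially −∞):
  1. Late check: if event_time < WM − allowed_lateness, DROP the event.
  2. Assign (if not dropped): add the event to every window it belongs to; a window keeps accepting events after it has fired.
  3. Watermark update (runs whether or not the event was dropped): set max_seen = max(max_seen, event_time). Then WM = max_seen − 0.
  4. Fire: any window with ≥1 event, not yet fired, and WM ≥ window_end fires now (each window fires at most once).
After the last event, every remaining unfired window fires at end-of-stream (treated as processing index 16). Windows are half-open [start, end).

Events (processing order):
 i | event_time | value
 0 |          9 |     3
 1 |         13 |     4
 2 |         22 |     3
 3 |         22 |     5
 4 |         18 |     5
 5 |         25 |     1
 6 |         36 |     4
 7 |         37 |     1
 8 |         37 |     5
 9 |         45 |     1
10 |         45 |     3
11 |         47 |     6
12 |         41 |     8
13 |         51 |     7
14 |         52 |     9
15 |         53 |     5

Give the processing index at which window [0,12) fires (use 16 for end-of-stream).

1

i=0 t=9 v=3: → [0,12); WM=9
i=1 t=13 v=4: → [12,24); WM=13; [0,12) fires=1
i=2 t=22 v=3: → [12,24); WM=22
i=3 t=22 v=5: → [12,24); WM=22
i=4 t=18 v=5: DROP (t<22-0); WM=22
i=5 t=25 v=1: → [24,36); WM=25; [12,24) fires=3
i=6 t=36 v=4: → [36,48); WM=36; [24,36) fires=1
i=7 t=37 v=1: → [36,48); WM=37
i=8 t=37 v=5: → [36,48); WM=37
i=9 t=45 v=1: → [36,48); WM=45
i=10 t=45 v=3: → [36,48); WM=45
i=11 t=47 v=6: → [36,48); WM=47
i=12 t=41 v=8: DROP (t<47-0); WM=47
i=13 t=51 v=7: → [48,60); WM=51; [36,48) fires=6
i=14 t=52 v=9: → [48,60); WM=52
i=15 t=53 v=5: → [48,60); WM=53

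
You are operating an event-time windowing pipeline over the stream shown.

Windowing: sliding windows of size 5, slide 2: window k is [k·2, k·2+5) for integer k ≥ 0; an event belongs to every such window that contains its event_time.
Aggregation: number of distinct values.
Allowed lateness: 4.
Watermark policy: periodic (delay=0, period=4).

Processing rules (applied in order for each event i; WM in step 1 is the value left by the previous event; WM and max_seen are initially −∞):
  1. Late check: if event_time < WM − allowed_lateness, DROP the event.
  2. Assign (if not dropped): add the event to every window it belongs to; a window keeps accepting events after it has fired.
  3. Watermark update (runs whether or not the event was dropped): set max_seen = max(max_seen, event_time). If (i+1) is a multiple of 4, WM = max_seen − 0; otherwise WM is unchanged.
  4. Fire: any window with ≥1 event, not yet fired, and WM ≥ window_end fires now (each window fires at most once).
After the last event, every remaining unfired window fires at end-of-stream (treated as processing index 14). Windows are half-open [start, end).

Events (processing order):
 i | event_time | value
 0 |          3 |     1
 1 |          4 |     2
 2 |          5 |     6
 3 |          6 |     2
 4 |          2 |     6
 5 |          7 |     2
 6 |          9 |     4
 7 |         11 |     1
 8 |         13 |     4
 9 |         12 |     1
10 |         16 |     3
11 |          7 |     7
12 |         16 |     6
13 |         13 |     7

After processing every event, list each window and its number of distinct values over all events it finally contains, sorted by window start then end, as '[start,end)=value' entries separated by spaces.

[0,5)=3 [2,7)=3 [4,9)=3 [6,11)=3 [8,13)=2 [10,15)=3 [12,17)=5 [14,19)=2 [16,21)=2

i=0 t=3 v=1: → [2,7),[0,5); WM=−∞
i=1 t=4 v=2: → [4,9),[2,7),[0,5); WM=−∞
i=2 t=5 v=6: → [4,9),[2,7); WM=−∞
i=3 t=6 v=2: → [6,11),[4,9),[2,7); WM=6; [0,5) fires=2
i=4 t=2 v=6: → [2,7),[0,5); WM=6
i=5 t=7 v=2: → [6,11),[4,9); WM=6
i=6 t=9 v=4: → [8,13),[6,11); WM=6
i=7 t=11 v=1: → [10,15),[8,13); WM=11; [2,7) fires=3 [4,9) fires=2 [6,11) fires=2
i=8 t=13 v=4: → [12,17),[10,15); WM=11
i=9 t=12 v=1: → [12,17),[10,15),[8,13); WM=11
i=10 t=16 v=3: → [16,21),[14,19),[12,17); WM=11
i=11 t=7 v=7: → [6,11),[4,9); WM=16; [8,13) fires=2 [10,15) fires=2
i=12 t=16 v=6: → [16,21),[14,19),[12,17); WM=16
i=13 t=13 v=7: → [12,17),[10,15); WM=16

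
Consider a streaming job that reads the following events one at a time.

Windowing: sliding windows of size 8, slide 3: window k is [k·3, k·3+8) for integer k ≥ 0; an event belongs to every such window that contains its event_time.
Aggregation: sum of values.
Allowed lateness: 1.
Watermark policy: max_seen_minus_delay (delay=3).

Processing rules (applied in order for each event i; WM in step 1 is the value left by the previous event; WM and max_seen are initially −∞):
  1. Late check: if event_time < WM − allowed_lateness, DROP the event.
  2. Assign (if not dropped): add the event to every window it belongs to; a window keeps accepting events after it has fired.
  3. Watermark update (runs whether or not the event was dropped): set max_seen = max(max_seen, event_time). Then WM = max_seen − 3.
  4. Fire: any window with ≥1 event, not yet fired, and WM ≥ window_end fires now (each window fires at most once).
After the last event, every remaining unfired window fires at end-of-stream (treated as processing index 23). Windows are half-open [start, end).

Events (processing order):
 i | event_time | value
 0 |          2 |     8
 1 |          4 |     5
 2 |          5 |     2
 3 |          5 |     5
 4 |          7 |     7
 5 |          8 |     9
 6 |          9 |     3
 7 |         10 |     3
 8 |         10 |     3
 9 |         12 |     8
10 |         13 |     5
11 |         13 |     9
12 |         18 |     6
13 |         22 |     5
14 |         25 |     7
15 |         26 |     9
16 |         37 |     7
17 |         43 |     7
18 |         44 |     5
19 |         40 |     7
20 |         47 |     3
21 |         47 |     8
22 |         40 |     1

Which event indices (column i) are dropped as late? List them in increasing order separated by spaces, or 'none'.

i=0 t=2 v=8: → [0,8); WM=-1
i=1 t=4 v=5: → [3,11),[0,8); WM=1
i=2 t=5 v=2: → [3,11),[0,8); WM=2
i=3 t=5 v=5: → [3,11),[0,8); WM=2
i=4 t=7 v=7: → [6,14),[3,11),[0,8); WM=4
i=5 t=8 v=9: → [6,14),[3,11); WM=5
i=6 t=9 v=3: → [9,17),[6,14),[3,11); WM=6
i=7 t=10 v=3: → [9,17),[6,14),[3,11); WM=7
i=8 t=10 v=3: → [9,17),[6,14),[3,11); WM=7
i=9 t=12 v=8: → [12,20),[9,17),[6,14); WM=9; [0,8) fires=27
i=10 t=13 v=5: → [12,20),[9,17),[6,14); WM=10
i=11 t=13 v=9: → [12,20),[9,17),[6,14); WM=10
i=12 t=18 v=6: → [18,26),[15,23),[12,20); WM=15; [3,11) fires=37 [6,14) fires=47
i=13 t=22 v=5: → [21,29),[18,26),[15,23); WM=19; [9,17) fires=31
i=14 t=25 v=7: → [24,32),[21,29),[18,26); WM=22; [12,20) fires=28
i=15 t=26 v=9: → [24,32),[21,29); WM=23; [15,23) fires=11
i=16 t=37 v=7: → [36,44),[33,41),[30,38); WM=34; [18,26) fires=18 [21,29) fires=21 [24,32) fires=16
i=17 t=43 v=7: → [42,50),[39,47),[36,44); WM=40; [30,38) fires=7
i=18 t=44 v=5: → [42,50),[39,47); WM=41; [33,41) fires=7
i=19 t=40 v=7: → [39,47),[36,44),[33,41); WM=41
i=20 t=47 v=3: → [45,53),[42,50); WM=44; [36,44) fires=21
i=21 t=47 v=8: → [45,53),[42,50); WM=44
i=22 t=40 v=1: DROP (t<44-1); WM=44

22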